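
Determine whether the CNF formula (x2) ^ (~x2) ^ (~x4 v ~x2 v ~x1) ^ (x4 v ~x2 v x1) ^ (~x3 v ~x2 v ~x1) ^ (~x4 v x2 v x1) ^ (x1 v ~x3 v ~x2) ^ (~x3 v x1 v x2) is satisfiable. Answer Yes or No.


Check all 16 possible truth assignments.
Number of satisfying assignments found: 0.
The formula is unsatisfiable.

No


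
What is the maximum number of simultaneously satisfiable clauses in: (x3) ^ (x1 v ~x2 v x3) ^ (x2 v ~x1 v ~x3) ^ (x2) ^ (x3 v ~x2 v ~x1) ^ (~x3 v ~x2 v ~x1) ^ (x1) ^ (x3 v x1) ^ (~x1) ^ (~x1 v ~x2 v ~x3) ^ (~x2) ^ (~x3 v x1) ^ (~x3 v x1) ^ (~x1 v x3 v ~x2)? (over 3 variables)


Enumerate all 8 truth assignments.
For each, count how many of the 14 clauses are satisfied.
The formula is not fully satisfiable, so the maximum is below 14.
Maximum simultaneously satisfiable clauses = 11.

11


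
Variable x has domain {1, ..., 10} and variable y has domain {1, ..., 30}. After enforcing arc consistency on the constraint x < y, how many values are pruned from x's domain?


For the constraint x < y, x needs a supporting value in y's domain.
x can be at most 29 (one less than y's maximum).
Valid x values from domain: 10 out of 10.
Pruned = 10 - 10 = 0.

0


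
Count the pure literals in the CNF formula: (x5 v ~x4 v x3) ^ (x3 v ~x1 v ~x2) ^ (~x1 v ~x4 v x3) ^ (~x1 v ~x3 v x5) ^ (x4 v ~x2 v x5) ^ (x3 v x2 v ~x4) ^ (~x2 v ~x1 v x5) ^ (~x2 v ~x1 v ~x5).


A pure literal appears in only one polarity across all clauses.
Pure literals: x1 (negative only).
Count = 1.

1


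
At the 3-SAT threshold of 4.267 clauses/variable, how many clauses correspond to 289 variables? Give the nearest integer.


The 3-SAT phase transition occurs at approximately 4.267 clauses per variable.
m = 4.267 * 289 = 1233.163.
Rounded to nearest integer: 1233.

1233


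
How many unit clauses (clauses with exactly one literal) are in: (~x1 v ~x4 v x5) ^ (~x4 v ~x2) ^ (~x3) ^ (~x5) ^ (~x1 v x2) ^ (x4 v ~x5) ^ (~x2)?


A unit clause contains exactly one literal.
Unit clauses found: (~x3), (~x5), (~x2).
Count = 3.

3


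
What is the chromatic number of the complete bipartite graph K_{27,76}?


K_{27,76} is bipartite by definition: the two parts are independent sets, with every edge crossing between them.
Color all vertices in one part with color 1 and all vertices in the other part with color 2.
Since the graph has at least one edge, one color does not suffice.
Chromatic number = 2.

2


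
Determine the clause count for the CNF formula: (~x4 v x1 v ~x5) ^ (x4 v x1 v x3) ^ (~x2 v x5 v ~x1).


Each group enclosed in parentheses joined by ^ is one clause.
Counting the conjuncts: 3 clauses.

3


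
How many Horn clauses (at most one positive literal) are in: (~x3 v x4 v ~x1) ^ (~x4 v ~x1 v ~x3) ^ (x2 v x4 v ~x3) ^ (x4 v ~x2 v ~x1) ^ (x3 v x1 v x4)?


A Horn clause has at most one positive literal.
Clause 1: 1 positive lit(s) -> Horn
Clause 2: 0 positive lit(s) -> Horn
Clause 3: 2 positive lit(s) -> not Horn
Clause 4: 1 positive lit(s) -> Horn
Clause 5: 3 positive lit(s) -> not Horn
Total Horn clauses = 3.

3


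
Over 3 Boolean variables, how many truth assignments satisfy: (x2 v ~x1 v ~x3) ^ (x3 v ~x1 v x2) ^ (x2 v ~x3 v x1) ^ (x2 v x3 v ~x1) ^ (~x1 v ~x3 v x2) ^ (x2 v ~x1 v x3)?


Enumerate all 8 truth assignments over 3 variables.
Test each against every clause.
Satisfying assignments found: 5.

5


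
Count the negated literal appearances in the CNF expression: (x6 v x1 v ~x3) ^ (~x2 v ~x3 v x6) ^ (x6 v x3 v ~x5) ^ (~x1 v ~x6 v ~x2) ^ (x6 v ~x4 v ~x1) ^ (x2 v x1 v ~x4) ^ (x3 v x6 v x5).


Scan each clause for negated literals.
Clause 1: 1 negative; Clause 2: 2 negative; Clause 3: 1 negative; Clause 4: 3 negative; Clause 5: 2 negative; Clause 6: 1 negative; Clause 7: 0 negative.
Total negative literal occurrences = 10.

10


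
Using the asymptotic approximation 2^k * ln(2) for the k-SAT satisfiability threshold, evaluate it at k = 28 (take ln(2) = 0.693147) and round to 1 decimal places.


Using the asymptotic formula: threshold ~ 2^k * ln(2).
2^28 = 268435456.
268435456 * 0.693147 = 186065231.0.

186065231.0


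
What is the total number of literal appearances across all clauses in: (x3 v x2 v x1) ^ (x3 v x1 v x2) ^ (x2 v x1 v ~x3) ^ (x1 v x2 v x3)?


Clause lengths: 3, 3, 3, 3.
Sum = 3 + 3 + 3 + 3 = 12.

12


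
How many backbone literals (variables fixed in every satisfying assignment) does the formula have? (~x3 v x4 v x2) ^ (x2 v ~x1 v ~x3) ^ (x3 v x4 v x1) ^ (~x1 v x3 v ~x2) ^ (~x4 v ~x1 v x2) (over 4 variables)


Find all satisfying assignments: 8 model(s).
Check which variables have the same value in every model.
No variable is fixed across all models.
Backbone size = 0.

0


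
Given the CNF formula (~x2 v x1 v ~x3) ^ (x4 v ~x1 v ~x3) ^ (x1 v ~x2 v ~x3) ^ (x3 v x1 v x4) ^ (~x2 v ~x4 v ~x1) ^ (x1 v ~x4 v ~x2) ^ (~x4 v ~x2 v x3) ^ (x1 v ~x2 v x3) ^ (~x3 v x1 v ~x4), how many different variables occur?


Identify each distinct variable in the formula.
Variables found: x1, x2, x3, x4.
Total distinct variables = 4.

4


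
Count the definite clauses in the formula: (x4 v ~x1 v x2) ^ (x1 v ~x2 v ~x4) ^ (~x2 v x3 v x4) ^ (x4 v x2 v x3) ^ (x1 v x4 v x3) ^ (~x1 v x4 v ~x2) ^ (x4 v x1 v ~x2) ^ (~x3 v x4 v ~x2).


A definite clause has exactly one positive literal.
Clause 1: 2 positive -> not definite
Clause 2: 1 positive -> definite
Clause 3: 2 positive -> not definite
Clause 4: 3 positive -> not definite
Clause 5: 3 positive -> not definite
Clause 6: 1 positive -> definite
Clause 7: 2 positive -> not definite
Clause 8: 1 positive -> definite
Definite clause count = 3.

3


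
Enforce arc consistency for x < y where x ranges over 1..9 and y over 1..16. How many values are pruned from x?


For the constraint x < y, x needs a supporting value in y's domain.
x can be at most 15 (one less than y's maximum).
Valid x values from domain: 9 out of 9.
Pruned = 9 - 9 = 0.

0


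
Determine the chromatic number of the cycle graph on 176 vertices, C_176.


A cycle on an even number of vertices is bipartite: alternate two colors around the cycle.
Since 176 is even, two colors suffice, and at least two are needed because the graph has edges.
Chromatic number = 2.

2


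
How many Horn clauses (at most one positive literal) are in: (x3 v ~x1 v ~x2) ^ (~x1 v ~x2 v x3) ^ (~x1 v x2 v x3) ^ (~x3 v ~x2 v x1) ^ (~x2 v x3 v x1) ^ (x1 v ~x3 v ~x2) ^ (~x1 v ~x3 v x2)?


A Horn clause has at most one positive literal.
Clause 1: 1 positive lit(s) -> Horn
Clause 2: 1 positive lit(s) -> Horn
Clause 3: 2 positive lit(s) -> not Horn
Clause 4: 1 positive lit(s) -> Horn
Clause 5: 2 positive lit(s) -> not Horn
Clause 6: 1 positive lit(s) -> Horn
Clause 7: 1 positive lit(s) -> Horn
Total Horn clauses = 5.

5


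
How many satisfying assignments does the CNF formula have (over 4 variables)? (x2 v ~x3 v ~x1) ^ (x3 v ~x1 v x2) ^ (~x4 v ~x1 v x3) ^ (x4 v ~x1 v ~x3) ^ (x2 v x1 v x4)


Enumerate all 16 truth assignments over 4 variables.
Test each against every clause.
Satisfying assignments found: 8.

8


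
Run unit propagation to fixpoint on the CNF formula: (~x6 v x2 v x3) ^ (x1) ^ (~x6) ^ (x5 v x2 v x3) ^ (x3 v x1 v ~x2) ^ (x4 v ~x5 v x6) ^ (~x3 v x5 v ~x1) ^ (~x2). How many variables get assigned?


Unit propagation repeatedly assigns the literal in any unit clause, then simplifies.
Assignments in order: x1 = T, x6 = F, x2 = F.
No further unit clauses remain.
Total variables assigned = 3.

3


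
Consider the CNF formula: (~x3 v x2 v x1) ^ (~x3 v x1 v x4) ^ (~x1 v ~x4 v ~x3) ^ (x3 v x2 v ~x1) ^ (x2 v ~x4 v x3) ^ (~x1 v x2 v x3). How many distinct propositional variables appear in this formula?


Identify each distinct variable in the formula.
Variables found: x1, x2, x3, x4.
Total distinct variables = 4.

4


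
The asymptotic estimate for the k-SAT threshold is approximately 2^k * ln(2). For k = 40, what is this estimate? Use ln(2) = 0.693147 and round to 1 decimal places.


Using the asymptotic formula: threshold ~ 2^k * ln(2).
2^40 = 1099511627776.
1099511627776 * 0.693147 = 762123186258.1.

762123186258.1


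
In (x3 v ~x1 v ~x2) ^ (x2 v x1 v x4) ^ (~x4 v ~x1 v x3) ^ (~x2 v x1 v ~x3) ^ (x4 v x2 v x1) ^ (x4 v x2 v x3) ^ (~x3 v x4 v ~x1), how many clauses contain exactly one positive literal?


A definite clause has exactly one positive literal.
Clause 1: 1 positive -> definite
Clause 2: 3 positive -> not definite
Clause 3: 1 positive -> definite
Clause 4: 1 positive -> definite
Clause 5: 3 positive -> not definite
Clause 6: 3 positive -> not definite
Clause 7: 1 positive -> definite
Definite clause count = 4.

4


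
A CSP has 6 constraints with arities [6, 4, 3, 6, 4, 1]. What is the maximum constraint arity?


The arities are: 6, 4, 3, 6, 4, 1.
Scan for the maximum value.
Maximum arity = 6.

6


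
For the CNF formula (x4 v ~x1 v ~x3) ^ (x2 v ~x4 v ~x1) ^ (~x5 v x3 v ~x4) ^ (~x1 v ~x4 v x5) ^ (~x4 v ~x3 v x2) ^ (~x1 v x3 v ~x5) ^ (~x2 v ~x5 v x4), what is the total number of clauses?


Each group enclosed in parentheses joined by ^ is one clause.
Counting the conjuncts: 7 clauses.

7


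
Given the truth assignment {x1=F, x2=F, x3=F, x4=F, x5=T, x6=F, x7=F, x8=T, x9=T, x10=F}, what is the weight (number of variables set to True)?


The weight is the number of variables assigned True.
True variables: x5, x8, x9.
Weight = 3.

3


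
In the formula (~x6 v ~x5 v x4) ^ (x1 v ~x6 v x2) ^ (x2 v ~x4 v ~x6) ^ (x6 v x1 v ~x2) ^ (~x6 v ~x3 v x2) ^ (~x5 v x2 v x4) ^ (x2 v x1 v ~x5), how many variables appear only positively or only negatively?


A pure literal appears in only one polarity across all clauses.
Pure literals: x1 (positive only), x3 (negative only), x5 (negative only).
Count = 3.

3


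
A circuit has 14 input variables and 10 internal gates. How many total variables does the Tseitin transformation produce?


The Tseitin transformation introduces one auxiliary variable per gate.
Total variables = inputs + gates = 14 + 10 = 24.

24


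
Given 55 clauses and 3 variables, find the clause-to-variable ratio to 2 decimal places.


Clause-to-variable ratio = clauses / variables.
55 / 3 = 18.33.

18.33


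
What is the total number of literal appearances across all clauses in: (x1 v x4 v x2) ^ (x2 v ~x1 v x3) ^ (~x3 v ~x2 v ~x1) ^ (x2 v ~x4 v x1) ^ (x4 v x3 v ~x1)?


Clause lengths: 3, 3, 3, 3, 3.
Sum = 3 + 3 + 3 + 3 + 3 = 15.

15


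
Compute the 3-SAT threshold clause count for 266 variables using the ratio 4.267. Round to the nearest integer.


The 3-SAT phase transition occurs at approximately 4.267 clauses per variable.
m = 4.267 * 266 = 1135.022.
Rounded to nearest integer: 1135.

1135


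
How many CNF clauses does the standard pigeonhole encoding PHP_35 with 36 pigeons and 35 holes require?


The PHP encoding has two parts:
1) At-least-one-hole clauses: 36 (one per pigeon, each with 35 literals).
2) At-most-one-pigeon-per-hole clauses: 35 holes * C(36,2) = 35 * 630 = 22050.
Total clauses = 36 + 22050 = 22086.

22086


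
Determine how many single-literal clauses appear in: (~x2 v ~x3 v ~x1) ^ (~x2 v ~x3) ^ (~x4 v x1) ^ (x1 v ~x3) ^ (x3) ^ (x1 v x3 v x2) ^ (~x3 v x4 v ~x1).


A unit clause contains exactly one literal.
Unit clauses found: (x3).
Count = 1.

1


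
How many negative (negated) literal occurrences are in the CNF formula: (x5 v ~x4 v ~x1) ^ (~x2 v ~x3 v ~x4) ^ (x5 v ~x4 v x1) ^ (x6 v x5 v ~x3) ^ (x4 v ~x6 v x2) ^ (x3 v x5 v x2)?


Scan each clause for negated literals.
Clause 1: 2 negative; Clause 2: 3 negative; Clause 3: 1 negative; Clause 4: 1 negative; Clause 5: 1 negative; Clause 6: 0 negative.
Total negative literal occurrences = 8.

8


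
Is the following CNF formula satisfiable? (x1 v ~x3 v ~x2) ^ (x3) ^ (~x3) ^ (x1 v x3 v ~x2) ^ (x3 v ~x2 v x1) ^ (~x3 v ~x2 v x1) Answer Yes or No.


Check all 8 possible truth assignments.
Number of satisfying assignments found: 0.
The formula is unsatisfiable.

No


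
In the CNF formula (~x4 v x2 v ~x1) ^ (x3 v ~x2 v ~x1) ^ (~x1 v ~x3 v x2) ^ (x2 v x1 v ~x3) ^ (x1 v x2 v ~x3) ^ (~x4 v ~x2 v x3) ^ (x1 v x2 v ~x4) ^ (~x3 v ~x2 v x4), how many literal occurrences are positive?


Scan each clause for unnegated literals.
Clause 1: 1 positive; Clause 2: 1 positive; Clause 3: 1 positive; Clause 4: 2 positive; Clause 5: 2 positive; Clause 6: 1 positive; Clause 7: 2 positive; Clause 8: 1 positive.
Total positive literal occurrences = 11.

11


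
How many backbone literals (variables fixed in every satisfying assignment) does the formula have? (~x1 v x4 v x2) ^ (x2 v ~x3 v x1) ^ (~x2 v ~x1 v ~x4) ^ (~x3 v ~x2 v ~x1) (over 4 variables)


Find all satisfying assignments: 9 model(s).
Check which variables have the same value in every model.
No variable is fixed across all models.
Backbone size = 0.

0


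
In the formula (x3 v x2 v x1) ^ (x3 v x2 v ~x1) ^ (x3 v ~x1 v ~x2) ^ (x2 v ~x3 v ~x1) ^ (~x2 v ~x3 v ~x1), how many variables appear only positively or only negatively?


A pure literal appears in only one polarity across all clauses.
No pure literals found.
Count = 0.

0


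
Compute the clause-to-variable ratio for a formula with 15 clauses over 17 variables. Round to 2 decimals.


Clause-to-variable ratio = clauses / variables.
15 / 17 = 0.88.

0.88


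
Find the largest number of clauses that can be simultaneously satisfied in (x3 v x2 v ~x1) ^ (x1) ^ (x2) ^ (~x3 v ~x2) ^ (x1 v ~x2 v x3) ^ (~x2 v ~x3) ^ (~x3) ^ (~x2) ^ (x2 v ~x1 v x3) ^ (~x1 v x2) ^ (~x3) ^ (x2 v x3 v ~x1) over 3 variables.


Enumerate all 8 truth assignments.
For each, count how many of the 12 clauses are satisfied.
The formula is not fully satisfiable, so the maximum is below 12.
Maximum simultaneously satisfiable clauses = 11.

11


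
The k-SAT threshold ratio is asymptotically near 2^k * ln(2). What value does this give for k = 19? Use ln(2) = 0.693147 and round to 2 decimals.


Using the asymptotic formula: threshold ~ 2^k * ln(2).
2^19 = 524288.
524288 * 0.693147 = 363408.65.

363408.65


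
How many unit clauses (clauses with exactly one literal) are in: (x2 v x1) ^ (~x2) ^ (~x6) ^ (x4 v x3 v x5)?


A unit clause contains exactly one literal.
Unit clauses found: (~x2), (~x6).
Count = 2.

2


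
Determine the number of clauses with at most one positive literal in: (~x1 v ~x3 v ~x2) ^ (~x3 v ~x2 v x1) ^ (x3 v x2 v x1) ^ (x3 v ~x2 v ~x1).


A Horn clause has at most one positive literal.
Clause 1: 0 positive lit(s) -> Horn
Clause 2: 1 positive lit(s) -> Horn
Clause 3: 3 positive lit(s) -> not Horn
Clause 4: 1 positive lit(s) -> Horn
Total Horn clauses = 3.

3


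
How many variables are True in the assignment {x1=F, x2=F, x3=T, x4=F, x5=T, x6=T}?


The weight is the number of variables assigned True.
True variables: x3, x5, x6.
Weight = 3.

3


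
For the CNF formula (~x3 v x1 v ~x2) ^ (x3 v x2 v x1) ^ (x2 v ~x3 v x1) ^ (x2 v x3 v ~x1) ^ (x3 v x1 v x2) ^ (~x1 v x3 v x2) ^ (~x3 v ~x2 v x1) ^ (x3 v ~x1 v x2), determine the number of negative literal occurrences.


Scan each clause for negated literals.
Clause 1: 2 negative; Clause 2: 0 negative; Clause 3: 1 negative; Clause 4: 1 negative; Clause 5: 0 negative; Clause 6: 1 negative; Clause 7: 2 negative; Clause 8: 1 negative.
Total negative literal occurrences = 8.

8


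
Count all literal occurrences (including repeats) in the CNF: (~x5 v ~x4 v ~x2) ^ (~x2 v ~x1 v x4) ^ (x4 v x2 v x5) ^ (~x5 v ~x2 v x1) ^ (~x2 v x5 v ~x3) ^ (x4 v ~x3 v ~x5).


Clause lengths: 3, 3, 3, 3, 3, 3.
Sum = 3 + 3 + 3 + 3 + 3 + 3 = 18.

18


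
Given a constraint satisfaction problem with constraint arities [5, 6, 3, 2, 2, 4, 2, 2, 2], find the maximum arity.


The arities are: 5, 6, 3, 2, 2, 4, 2, 2, 2.
Scan for the maximum value.
Maximum arity = 6.

6


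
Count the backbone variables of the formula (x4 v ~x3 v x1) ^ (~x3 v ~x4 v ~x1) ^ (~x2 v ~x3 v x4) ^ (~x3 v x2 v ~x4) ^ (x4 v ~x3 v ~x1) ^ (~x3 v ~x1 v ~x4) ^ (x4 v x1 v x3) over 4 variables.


Find all satisfying assignments: 7 model(s).
Check which variables have the same value in every model.
No variable is fixed across all models.
Backbone size = 0.

0


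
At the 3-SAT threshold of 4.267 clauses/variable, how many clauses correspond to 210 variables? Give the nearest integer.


The 3-SAT phase transition occurs at approximately 4.267 clauses per variable.
m = 4.267 * 210 = 896.07.
Rounded to nearest integer: 896.

896


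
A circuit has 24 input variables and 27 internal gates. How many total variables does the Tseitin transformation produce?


The Tseitin transformation introduces one auxiliary variable per gate.
Total variables = inputs + gates = 24 + 27 = 51.

51


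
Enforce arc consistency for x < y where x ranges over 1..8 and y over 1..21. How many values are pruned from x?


For the constraint x < y, x needs a supporting value in y's domain.
x can be at most 20 (one less than y's maximum).
Valid x values from domain: 8 out of 8.
Pruned = 8 - 8 = 0.

0


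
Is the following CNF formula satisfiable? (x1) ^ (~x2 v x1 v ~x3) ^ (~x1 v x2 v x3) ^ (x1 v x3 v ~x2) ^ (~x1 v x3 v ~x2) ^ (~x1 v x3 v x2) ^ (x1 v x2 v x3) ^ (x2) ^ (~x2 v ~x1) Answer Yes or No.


Check all 8 possible truth assignments.
Number of satisfying assignments found: 0.
The formula is unsatisfiable.

No


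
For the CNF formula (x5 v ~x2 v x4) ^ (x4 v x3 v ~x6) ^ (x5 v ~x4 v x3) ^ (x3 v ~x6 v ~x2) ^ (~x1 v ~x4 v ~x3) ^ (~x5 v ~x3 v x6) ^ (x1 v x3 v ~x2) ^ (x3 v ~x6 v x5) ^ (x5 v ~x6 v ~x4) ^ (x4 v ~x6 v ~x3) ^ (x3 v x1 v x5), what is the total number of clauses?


Each group enclosed in parentheses joined by ^ is one clause.
Counting the conjuncts: 11 clauses.

11


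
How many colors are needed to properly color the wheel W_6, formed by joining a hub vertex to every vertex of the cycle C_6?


W_6 consists of the cycle C_6 together with a hub vertex adjacent to every cycle vertex.
The cycle C_6 needs 2 colors (even cycle -> 2).
The hub is adjacent to every cycle vertex, so it must receive a new color distinct from all of them.
Chromatic number = 2 + 1 = 3.

3


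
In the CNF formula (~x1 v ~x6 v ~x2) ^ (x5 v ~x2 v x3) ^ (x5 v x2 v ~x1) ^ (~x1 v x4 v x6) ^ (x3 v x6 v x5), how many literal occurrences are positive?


Scan each clause for unnegated literals.
Clause 1: 0 positive; Clause 2: 2 positive; Clause 3: 2 positive; Clause 4: 2 positive; Clause 5: 3 positive.
Total positive literal occurrences = 9.

9


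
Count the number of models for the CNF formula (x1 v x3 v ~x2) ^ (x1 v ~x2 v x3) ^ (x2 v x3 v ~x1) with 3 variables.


Enumerate all 8 truth assignments over 3 variables.
Test each against every clause.
Satisfying assignments found: 6.

6


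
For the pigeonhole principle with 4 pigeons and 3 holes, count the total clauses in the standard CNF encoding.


The PHP encoding has two parts:
1) At-least-one-hole clauses: 4 (one per pigeon, each with 3 literals).
2) At-most-one-pigeon-per-hole clauses: 3 holes * C(4,2) = 3 * 6 = 18.
Total clauses = 4 + 18 = 22.

22


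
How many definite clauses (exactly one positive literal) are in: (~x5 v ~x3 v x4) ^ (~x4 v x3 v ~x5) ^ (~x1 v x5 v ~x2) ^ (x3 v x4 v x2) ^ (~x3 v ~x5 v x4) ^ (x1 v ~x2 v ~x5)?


A definite clause has exactly one positive literal.
Clause 1: 1 positive -> definite
Clause 2: 1 positive -> definite
Clause 3: 1 positive -> definite
Clause 4: 3 positive -> not definite
Clause 5: 1 positive -> definite
Clause 6: 1 positive -> definite
Definite clause count = 5.

5


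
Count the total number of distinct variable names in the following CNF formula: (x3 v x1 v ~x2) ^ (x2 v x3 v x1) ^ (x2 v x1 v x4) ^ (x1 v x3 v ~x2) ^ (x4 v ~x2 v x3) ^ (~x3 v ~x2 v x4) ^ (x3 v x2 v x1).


Identify each distinct variable in the formula.
Variables found: x1, x2, x3, x4.
Total distinct variables = 4.

4


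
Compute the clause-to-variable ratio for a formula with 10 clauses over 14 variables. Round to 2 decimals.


Clause-to-variable ratio = clauses / variables.
10 / 14 = 0.71.

0.71


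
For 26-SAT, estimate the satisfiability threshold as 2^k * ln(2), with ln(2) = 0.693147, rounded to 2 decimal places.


Using the asymptotic formula: threshold ~ 2^k * ln(2).
2^26 = 67108864.
67108864 * 0.693147 = 46516307.76.

46516307.76


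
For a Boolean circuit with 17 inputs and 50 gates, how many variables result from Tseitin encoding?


The Tseitin transformation introduces one auxiliary variable per gate.
Total variables = inputs + gates = 17 + 50 = 67.

67


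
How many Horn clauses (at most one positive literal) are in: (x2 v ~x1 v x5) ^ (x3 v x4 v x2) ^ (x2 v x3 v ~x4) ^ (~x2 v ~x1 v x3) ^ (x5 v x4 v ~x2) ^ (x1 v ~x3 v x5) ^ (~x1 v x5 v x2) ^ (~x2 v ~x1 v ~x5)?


A Horn clause has at most one positive literal.
Clause 1: 2 positive lit(s) -> not Horn
Clause 2: 3 positive lit(s) -> not Horn
Clause 3: 2 positive lit(s) -> not Horn
Clause 4: 1 positive lit(s) -> Horn
Clause 5: 2 positive lit(s) -> not Horn
Clause 6: 2 positive lit(s) -> not Horn
Clause 7: 2 positive lit(s) -> not Horn
Clause 8: 0 positive lit(s) -> Horn
Total Horn clauses = 2.

2


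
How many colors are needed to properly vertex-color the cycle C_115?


An odd cycle cannot be 2-colored: alternating two colors around the cycle returns to the start with a conflict.
Since 115 is odd, three colors are required (and three suffice).
Chromatic number = 3.

3


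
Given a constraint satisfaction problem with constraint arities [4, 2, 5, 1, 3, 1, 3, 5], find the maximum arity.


The arities are: 4, 2, 5, 1, 3, 1, 3, 5.
Scan for the maximum value.
Maximum arity = 5.

5


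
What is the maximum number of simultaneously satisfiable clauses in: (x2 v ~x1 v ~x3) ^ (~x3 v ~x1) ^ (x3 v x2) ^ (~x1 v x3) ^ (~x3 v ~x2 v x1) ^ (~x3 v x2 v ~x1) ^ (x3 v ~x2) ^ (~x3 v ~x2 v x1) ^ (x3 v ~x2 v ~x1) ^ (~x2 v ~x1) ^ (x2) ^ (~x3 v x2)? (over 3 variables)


Enumerate all 8 truth assignments.
For each, count how many of the 12 clauses are satisfied.
The formula is not fully satisfiable, so the maximum is below 12.
Maximum simultaneously satisfiable clauses = 11.

11


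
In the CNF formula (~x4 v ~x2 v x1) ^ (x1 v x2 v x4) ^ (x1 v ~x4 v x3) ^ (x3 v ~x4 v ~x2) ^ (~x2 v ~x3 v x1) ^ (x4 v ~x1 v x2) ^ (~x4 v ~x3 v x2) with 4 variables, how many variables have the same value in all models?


Find all satisfying assignments: 5 model(s).
Check which variables have the same value in every model.
No variable is fixed across all models.
Backbone size = 0.

0


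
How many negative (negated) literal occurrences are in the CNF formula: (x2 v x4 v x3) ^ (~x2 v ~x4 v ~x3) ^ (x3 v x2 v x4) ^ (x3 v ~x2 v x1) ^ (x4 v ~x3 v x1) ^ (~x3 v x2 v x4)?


Scan each clause for negated literals.
Clause 1: 0 negative; Clause 2: 3 negative; Clause 3: 0 negative; Clause 4: 1 negative; Clause 5: 1 negative; Clause 6: 1 negative.
Total negative literal occurrences = 6.

6


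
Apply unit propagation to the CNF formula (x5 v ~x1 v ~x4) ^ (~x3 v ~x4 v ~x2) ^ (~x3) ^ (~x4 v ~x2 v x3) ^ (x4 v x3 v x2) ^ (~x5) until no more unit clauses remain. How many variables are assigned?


Unit propagation repeatedly assigns the literal in any unit clause, then simplifies.
Assignments in order: x3 = F, x5 = F.
No further unit clauses remain.
Total variables assigned = 2.

2


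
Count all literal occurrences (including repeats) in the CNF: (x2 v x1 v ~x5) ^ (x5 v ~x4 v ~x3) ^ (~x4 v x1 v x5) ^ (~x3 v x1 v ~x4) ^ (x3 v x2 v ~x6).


Clause lengths: 3, 3, 3, 3, 3.
Sum = 3 + 3 + 3 + 3 + 3 = 15.

15


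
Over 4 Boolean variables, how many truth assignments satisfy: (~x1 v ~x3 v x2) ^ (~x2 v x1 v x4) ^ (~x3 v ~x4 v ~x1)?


Enumerate all 16 truth assignments over 4 variables.
Test each against every clause.
Satisfying assignments found: 11.

11


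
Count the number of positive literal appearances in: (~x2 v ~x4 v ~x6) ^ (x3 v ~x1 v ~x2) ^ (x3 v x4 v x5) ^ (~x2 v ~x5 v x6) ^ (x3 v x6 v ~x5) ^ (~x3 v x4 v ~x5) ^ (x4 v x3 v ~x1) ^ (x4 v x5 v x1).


Scan each clause for unnegated literals.
Clause 1: 0 positive; Clause 2: 1 positive; Clause 3: 3 positive; Clause 4: 1 positive; Clause 5: 2 positive; Clause 6: 1 positive; Clause 7: 2 positive; Clause 8: 3 positive.
Total positive literal occurrences = 13.

13


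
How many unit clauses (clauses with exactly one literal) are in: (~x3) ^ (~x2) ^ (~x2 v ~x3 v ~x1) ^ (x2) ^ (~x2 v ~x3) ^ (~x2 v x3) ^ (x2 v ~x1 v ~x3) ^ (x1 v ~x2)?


A unit clause contains exactly one literal.
Unit clauses found: (~x3), (~x2), (x2).
Count = 3.

3


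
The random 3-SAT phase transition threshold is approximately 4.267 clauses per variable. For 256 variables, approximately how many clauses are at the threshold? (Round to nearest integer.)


The 3-SAT phase transition occurs at approximately 4.267 clauses per variable.
m = 4.267 * 256 = 1092.352.
Rounded to nearest integer: 1092.

1092


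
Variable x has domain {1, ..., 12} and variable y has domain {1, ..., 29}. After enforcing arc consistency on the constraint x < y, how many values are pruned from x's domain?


For the constraint x < y, x needs a supporting value in y's domain.
x can be at most 28 (one less than y's maximum).
Valid x values from domain: 12 out of 12.
Pruned = 12 - 12 = 0.

0


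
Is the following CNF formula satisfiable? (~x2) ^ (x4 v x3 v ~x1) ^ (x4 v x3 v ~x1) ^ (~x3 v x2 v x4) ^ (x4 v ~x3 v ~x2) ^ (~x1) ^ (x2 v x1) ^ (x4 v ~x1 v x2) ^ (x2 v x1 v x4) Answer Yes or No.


Check all 16 possible truth assignments.
Number of satisfying assignments found: 0.
The formula is unsatisfiable.

No


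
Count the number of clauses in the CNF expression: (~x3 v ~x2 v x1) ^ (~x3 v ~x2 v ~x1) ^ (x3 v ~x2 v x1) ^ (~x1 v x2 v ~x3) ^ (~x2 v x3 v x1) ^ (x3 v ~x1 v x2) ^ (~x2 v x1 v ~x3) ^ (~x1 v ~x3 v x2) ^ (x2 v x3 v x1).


Each group enclosed in parentheses joined by ^ is one clause.
Counting the conjuncts: 9 clauses.

9


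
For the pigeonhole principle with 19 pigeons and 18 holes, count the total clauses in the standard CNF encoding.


The PHP encoding has two parts:
1) At-least-one-hole clauses: 19 (one per pigeon, each with 18 literals).
2) At-most-one-pigeon-per-hole clauses: 18 holes * C(19,2) = 18 * 171 = 3078.
Total clauses = 19 + 3078 = 3097.

3097


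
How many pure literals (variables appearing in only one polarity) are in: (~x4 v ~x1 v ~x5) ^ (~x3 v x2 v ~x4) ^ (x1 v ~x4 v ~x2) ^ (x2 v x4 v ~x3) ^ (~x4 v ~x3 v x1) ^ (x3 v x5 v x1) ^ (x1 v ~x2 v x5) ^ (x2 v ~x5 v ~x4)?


A pure literal appears in only one polarity across all clauses.
No pure literals found.
Count = 0.

0


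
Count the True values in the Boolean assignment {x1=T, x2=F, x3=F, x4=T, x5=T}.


The weight is the number of variables assigned True.
True variables: x1, x4, x5.
Weight = 3.

3


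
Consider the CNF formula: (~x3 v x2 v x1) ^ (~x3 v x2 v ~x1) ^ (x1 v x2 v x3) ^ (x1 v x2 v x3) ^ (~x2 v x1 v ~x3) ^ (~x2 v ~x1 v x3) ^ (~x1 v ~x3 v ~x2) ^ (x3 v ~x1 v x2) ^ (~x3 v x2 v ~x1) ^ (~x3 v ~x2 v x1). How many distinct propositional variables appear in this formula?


Identify each distinct variable in the formula.
Variables found: x1, x2, x3.
Total distinct variables = 3.

3


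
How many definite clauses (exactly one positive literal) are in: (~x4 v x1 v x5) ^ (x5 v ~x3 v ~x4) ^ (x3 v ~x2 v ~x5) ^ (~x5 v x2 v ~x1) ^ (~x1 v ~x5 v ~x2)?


A definite clause has exactly one positive literal.
Clause 1: 2 positive -> not definite
Clause 2: 1 positive -> definite
Clause 3: 1 positive -> definite
Clause 4: 1 positive -> definite
Clause 5: 0 positive -> not definite
Definite clause count = 3.

3


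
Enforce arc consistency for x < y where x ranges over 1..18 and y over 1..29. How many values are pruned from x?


For the constraint x < y, x needs a supporting value in y's domain.
x can be at most 28 (one less than y's maximum).
Valid x values from domain: 18 out of 18.
Pruned = 18 - 18 = 0.

0


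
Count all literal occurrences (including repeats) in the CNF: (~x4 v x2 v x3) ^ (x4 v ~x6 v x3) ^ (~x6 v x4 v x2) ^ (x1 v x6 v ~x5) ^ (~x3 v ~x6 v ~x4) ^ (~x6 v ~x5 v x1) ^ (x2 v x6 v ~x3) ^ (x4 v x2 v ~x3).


Clause lengths: 3, 3, 3, 3, 3, 3, 3, 3.
Sum = 3 + 3 + 3 + 3 + 3 + 3 + 3 + 3 = 24.

24


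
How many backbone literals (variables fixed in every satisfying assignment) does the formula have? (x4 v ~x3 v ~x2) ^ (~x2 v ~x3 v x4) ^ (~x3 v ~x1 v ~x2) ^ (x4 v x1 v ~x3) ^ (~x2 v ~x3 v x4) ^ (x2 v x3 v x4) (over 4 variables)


Find all satisfying assignments: 10 model(s).
Check which variables have the same value in every model.
No variable is fixed across all models.
Backbone size = 0.

0


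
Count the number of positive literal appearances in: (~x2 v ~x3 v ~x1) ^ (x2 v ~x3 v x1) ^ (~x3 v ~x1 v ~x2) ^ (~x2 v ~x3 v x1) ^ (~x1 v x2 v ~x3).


Scan each clause for unnegated literals.
Clause 1: 0 positive; Clause 2: 2 positive; Clause 3: 0 positive; Clause 4: 1 positive; Clause 5: 1 positive.
Total positive literal occurrences = 4.

4


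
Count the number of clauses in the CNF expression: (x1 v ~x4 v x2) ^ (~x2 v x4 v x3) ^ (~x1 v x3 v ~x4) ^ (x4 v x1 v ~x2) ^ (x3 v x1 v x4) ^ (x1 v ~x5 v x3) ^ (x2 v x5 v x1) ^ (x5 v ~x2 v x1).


Each group enclosed in parentheses joined by ^ is one clause.
Counting the conjuncts: 8 clauses.

8


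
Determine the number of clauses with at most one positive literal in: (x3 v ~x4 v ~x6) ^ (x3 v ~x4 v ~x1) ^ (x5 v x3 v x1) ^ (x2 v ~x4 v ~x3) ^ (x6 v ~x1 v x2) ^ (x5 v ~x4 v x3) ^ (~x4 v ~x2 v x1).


A Horn clause has at most one positive literal.
Clause 1: 1 positive lit(s) -> Horn
Clause 2: 1 positive lit(s) -> Horn
Clause 3: 3 positive lit(s) -> not Horn
Clause 4: 1 positive lit(s) -> Horn
Clause 5: 2 positive lit(s) -> not Horn
Clause 6: 2 positive lit(s) -> not Horn
Clause 7: 1 positive lit(s) -> Horn
Total Horn clauses = 4.

4


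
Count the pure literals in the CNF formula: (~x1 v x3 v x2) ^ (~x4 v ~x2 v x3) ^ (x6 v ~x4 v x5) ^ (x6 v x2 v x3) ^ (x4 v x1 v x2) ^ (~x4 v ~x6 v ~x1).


A pure literal appears in only one polarity across all clauses.
Pure literals: x3 (positive only), x5 (positive only).
Count = 2.

2


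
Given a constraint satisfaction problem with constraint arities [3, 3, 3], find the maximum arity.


The arities are: 3, 3, 3.
Scan for the maximum value.
Maximum arity = 3.

3


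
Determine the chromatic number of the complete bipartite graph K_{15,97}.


K_{15,97} is bipartite by definition: the two parts are independent sets, with every edge crossing between them.
Color all vertices in one part with color 1 and all vertices in the other part with color 2.
Since the graph has at least one edge, one color does not suffice.
Chromatic number = 2.

2


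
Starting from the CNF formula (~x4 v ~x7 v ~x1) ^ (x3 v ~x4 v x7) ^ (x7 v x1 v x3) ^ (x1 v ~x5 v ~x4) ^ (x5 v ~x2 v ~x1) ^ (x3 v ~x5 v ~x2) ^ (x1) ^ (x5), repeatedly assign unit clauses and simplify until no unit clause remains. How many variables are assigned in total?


Unit propagation repeatedly assigns the literal in any unit clause, then simplifies.
Assignments in order: x1 = T, x5 = T.
No further unit clauses remain.
Total variables assigned = 2.

2


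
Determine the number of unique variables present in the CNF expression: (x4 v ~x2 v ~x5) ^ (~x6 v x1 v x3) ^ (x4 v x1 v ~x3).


Identify each distinct variable in the formula.
Variables found: x1, x2, x3, x4, x5, x6.
Total distinct variables = 6.

6


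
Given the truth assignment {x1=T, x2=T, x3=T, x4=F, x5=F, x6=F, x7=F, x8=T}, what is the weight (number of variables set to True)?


The weight is the number of variables assigned True.
True variables: x1, x2, x3, x8.
Weight = 4.

4


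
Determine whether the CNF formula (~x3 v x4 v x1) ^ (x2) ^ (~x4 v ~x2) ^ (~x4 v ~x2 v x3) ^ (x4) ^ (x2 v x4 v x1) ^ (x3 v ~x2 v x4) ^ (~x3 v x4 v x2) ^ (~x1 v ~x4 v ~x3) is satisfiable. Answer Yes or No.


Check all 16 possible truth assignments.
Number of satisfying assignments found: 0.
The formula is unsatisfiable.

No


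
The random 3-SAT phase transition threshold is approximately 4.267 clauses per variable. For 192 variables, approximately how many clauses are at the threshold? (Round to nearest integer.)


The 3-SAT phase transition occurs at approximately 4.267 clauses per variable.
m = 4.267 * 192 = 819.264.
Rounded to nearest integer: 819.

819


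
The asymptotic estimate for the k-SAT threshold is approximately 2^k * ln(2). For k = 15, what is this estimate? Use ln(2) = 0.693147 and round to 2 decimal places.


Using the asymptotic formula: threshold ~ 2^k * ln(2).
2^15 = 32768.
32768 * 0.693147 = 22713.04.

22713.04


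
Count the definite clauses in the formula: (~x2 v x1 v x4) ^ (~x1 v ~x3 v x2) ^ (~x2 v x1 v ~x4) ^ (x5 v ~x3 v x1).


A definite clause has exactly one positive literal.
Clause 1: 2 positive -> not definite
Clause 2: 1 positive -> definite
Clause 3: 1 positive -> definite
Clause 4: 2 positive -> not definite
Definite clause count = 2.

2


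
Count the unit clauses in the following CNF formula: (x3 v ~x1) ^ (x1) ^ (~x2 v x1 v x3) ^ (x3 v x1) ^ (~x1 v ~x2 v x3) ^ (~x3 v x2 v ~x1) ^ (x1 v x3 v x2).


A unit clause contains exactly one literal.
Unit clauses found: (x1).
Count = 1.

1


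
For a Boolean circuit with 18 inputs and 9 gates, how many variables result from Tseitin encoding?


The Tseitin transformation introduces one auxiliary variable per gate.
Total variables = inputs + gates = 18 + 9 = 27.

27


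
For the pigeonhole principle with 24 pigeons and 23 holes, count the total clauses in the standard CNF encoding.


The PHP encoding has two parts:
1) At-least-one-hole clauses: 24 (one per pigeon, each with 23 literals).
2) At-most-one-pigeon-per-hole clauses: 23 holes * C(24,2) = 23 * 276 = 6348.
Total clauses = 24 + 6348 = 6372.

6372


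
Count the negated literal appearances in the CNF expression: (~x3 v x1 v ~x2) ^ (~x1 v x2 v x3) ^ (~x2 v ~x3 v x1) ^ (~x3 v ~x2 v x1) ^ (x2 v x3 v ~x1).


Scan each clause for negated literals.
Clause 1: 2 negative; Clause 2: 1 negative; Clause 3: 2 negative; Clause 4: 2 negative; Clause 5: 1 negative.
Total negative literal occurrences = 8.

8


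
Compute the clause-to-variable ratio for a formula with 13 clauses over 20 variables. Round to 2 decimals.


Clause-to-variable ratio = clauses / variables.
13 / 20 = 0.65.

0.65


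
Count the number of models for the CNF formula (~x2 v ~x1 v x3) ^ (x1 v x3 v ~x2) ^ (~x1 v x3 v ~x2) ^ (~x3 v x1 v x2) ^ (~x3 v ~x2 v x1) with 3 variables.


Enumerate all 8 truth assignments over 3 variables.
Test each against every clause.
Satisfying assignments found: 4.

4


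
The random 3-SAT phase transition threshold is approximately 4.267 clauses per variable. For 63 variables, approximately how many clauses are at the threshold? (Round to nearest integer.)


The 3-SAT phase transition occurs at approximately 4.267 clauses per variable.
m = 4.267 * 63 = 268.821.
Rounded to nearest integer: 269.

269


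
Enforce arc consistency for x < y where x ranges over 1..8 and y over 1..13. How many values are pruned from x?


For the constraint x < y, x needs a supporting value in y's domain.
x can be at most 12 (one less than y's maximum).
Valid x values from domain: 8 out of 8.
Pruned = 8 - 8 = 0.

0


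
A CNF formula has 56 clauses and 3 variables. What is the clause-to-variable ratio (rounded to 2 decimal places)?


Clause-to-variable ratio = clauses / variables.
56 / 3 = 18.67.

18.67


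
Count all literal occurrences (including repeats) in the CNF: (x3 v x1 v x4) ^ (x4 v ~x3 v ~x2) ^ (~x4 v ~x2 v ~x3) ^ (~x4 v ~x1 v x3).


Clause lengths: 3, 3, 3, 3.
Sum = 3 + 3 + 3 + 3 = 12.

12


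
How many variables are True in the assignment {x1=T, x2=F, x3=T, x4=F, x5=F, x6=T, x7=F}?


The weight is the number of variables assigned True.
True variables: x1, x3, x6.
Weight = 3.

3


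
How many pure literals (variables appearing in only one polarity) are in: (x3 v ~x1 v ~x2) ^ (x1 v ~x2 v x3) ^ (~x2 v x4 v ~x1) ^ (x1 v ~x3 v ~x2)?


A pure literal appears in only one polarity across all clauses.
Pure literals: x2 (negative only), x4 (positive only).
Count = 2.

2


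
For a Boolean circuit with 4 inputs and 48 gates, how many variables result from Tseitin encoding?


The Tseitin transformation introduces one auxiliary variable per gate.
Total variables = inputs + gates = 4 + 48 = 52.

52


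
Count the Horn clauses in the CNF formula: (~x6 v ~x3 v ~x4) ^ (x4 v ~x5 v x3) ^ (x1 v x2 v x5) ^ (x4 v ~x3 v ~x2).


A Horn clause has at most one positive literal.
Clause 1: 0 positive lit(s) -> Horn
Clause 2: 2 positive lit(s) -> not Horn
Clause 3: 3 positive lit(s) -> not Horn
Clause 4: 1 positive lit(s) -> Horn
Total Horn clauses = 2.

2


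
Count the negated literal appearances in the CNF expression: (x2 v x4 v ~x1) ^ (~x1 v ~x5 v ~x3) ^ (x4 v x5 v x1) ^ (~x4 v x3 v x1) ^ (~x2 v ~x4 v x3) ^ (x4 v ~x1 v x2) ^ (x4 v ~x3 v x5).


Scan each clause for negated literals.
Clause 1: 1 negative; Clause 2: 3 negative; Clause 3: 0 negative; Clause 4: 1 negative; Clause 5: 2 negative; Clause 6: 1 negative; Clause 7: 1 negative.
Total negative literal occurrences = 9.

9


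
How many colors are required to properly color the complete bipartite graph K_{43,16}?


K_{43,16} is bipartite by definition: the two parts are independent sets, with every edge crossing between them.
Color all vertices in one part with color 1 and all vertices in the other part with color 2.
Since the graph has at least one edge, one color does not suffice.
Chromatic number = 2.

2


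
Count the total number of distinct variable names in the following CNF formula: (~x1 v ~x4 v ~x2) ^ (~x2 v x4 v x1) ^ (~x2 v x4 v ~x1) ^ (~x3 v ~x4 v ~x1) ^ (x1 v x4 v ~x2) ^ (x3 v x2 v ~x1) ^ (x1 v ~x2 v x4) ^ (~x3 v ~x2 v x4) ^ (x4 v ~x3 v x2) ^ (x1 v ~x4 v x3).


Identify each distinct variable in the formula.
Variables found: x1, x2, x3, x4.
Total distinct variables = 4.

4


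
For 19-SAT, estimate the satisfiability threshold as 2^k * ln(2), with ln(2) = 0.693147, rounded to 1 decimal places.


Using the asymptotic formula: threshold ~ 2^k * ln(2).
2^19 = 524288.
524288 * 0.693147 = 363408.7.

363408.7


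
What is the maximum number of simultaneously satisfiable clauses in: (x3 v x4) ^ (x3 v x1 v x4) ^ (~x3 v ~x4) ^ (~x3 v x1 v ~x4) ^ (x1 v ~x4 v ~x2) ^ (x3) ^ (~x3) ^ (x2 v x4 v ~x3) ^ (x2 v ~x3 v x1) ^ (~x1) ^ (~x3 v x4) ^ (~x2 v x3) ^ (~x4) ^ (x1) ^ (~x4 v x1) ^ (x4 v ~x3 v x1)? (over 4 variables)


Enumerate all 16 truth assignments.
For each, count how many of the 16 clauses are satisfied.
The formula is not fully satisfiable, so the maximum is below 16.
Maximum simultaneously satisfiable clauses = 13.

13


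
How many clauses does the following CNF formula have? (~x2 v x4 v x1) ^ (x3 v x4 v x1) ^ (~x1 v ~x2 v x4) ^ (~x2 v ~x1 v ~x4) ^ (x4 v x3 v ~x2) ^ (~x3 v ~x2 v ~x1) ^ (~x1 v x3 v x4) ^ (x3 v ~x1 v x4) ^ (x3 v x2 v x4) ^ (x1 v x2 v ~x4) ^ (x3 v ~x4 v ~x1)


Each group enclosed in parentheses joined by ^ is one clause.
Counting the conjuncts: 11 clauses.

11


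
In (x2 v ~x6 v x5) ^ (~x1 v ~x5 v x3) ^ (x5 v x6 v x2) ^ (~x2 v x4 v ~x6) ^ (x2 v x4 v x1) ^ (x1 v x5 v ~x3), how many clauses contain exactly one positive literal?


A definite clause has exactly one positive literal.
Clause 1: 2 positive -> not definite
Clause 2: 1 positive -> definite
Clause 3: 3 positive -> not definite
Clause 4: 1 positive -> definite
Clause 5: 3 positive -> not definite
Clause 6: 2 positive -> not definite
Definite clause count = 2.

2


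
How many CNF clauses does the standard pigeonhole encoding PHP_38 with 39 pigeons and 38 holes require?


The PHP encoding has two parts:
1) At-least-one-hole clauses: 39 (one per pigeon, each with 38 literals).
2) At-most-one-pigeon-per-hole clauses: 38 holes * C(39,2) = 38 * 741 = 28158.
Total clauses = 39 + 28158 = 28197.

28197


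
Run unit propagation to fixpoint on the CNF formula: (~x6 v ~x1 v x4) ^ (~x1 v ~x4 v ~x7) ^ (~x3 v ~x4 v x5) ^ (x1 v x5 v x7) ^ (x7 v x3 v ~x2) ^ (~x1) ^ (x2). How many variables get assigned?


Unit propagation repeatedly assigns the literal in any unit clause, then simplifies.
Assignments in order: x1 = F, x2 = T.
No further unit clauses remain.
Total variables assigned = 2.

2
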